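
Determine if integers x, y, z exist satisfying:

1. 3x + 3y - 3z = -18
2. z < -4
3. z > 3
No

A contradictory subset is {z < -4, z > 3}. No integer assignment can satisfy these jointly:

  - z < -4: bounds one variable relative to a constant
  - z > 3: bounds one variable relative to a constant

Direct contradiction: the bounds on z require z ≥ 4 and z ≤ -5 simultaneously, which is empty.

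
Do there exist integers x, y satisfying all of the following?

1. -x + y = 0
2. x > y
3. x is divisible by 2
No

A contradictory subset is {-x + y = 0, x > y}. No integer assignment can satisfy these jointly:

  - -x + y = 0: is a linear equation tying the variables together
  - x > y: bounds one variable relative to another variable

From the equation, x − y = 0, i.e. x − y = 0; but x > y requires x − y ≥ 1. Contradiction.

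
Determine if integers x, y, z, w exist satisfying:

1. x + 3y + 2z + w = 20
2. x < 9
Yes

Take x = 8, y = 4, z = 0, w = 0. Substituting into each constraint:
  (1) 8 + 3(4) + 2(0) + 0 = 20 ✓
  (2) 8 < 9 ✓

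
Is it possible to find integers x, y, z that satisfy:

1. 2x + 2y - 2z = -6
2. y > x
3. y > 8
Yes

Take x = 0, y = 9, z = 12. Substituting into each constraint:
  (1) 2(0) + 2(9) - 2(12) = -6 ✓
  (2) 9 > 0 ✓
  (3) 9 > 8 ✓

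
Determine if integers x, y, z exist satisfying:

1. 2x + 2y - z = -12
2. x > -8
Yes

Take x = 0, y = -6, z = 0. Substituting into each constraint:
  (1) 2(0) + 2(-6) + 0 = -12 ✓
  (2) 0 > -8 ✓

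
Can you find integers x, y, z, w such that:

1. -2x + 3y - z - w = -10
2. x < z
Yes

Take x = -1, y = 0, z = 0, w = 12. Substituting into each constraint:
  (1) -2(-1) + 3(0) + 0 + (-12) = -10 ✓
  (2) -1 < 0 ✓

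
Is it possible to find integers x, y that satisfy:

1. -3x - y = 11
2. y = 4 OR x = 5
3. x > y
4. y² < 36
No

The full constraint system is jointly infeasible over the integers. Each constraint and what it forces:

  - -3x - y = 11: is a linear equation tying the variables together
  - y = 4 OR x = 5: forces a choice: either y = 4 or x = 5
  - x > y: bounds one variable relative to another variable
  - y² < 36: restricts y to |y| ≤ 5

Split on the disjunction (y = 4 OR x = 5):
  • If y = 4: the equation forces x = -5, giving (y, x) = (4, -5), which violates x > y.
  • If x = 5: the equation forces y = -26, but y² < 36 requires |y| ≤ 5.
Both branches are infeasible, so the system has no integer solution.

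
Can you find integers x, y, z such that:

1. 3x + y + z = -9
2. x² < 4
Yes

Take x = 0, y = 0, z = -9. Substituting into each constraint:
  (1) 3(0) + 0 + (-9) = -9 ✓
  (2) x² = (0)² = 0, and 0 < 4 ✓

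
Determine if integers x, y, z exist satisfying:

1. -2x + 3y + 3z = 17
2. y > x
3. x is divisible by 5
Yes

Take x = 5, y = 6, z = 3. Substituting into each constraint:
  (1) -2(5) + 3(6) + 3(3) = 17 ✓
  (2) 6 > 5 ✓
  (3) 5 = 5 × 1, remainder 0 ✓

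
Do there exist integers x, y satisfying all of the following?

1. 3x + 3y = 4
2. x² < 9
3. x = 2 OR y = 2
No

Even the single constraint (3x + 3y = 4) is infeasible over the integers.

  - 3x + 3y = 4: every term on the left is divisible by 3, so the LHS ≡ 0 (mod 3), but the RHS 4 is not — no integer solution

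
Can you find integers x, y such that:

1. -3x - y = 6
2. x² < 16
Yes

Take x = -2, y = 0. Substituting into each constraint:
  (1) -3(-2) + 0 = 6 ✓
  (2) x² = (-2)² = 4, and 4 < 16 ✓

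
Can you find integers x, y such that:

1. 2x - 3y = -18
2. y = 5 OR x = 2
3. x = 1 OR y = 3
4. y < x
No

A contradictory subset is {2x - 3y = -18, y = 5 OR x = 2, y < x}. No integer assignment can satisfy these jointly:

  - 2x - 3y = -18: is a linear equation tying the variables together
  - y = 5 OR x = 2: forces a choice: either y = 5 or x = 2
  - y < x: bounds one variable relative to another variable

Split on the disjunction (y = 5 OR x = 2):
  • If y = 5: with y = 5, every remaining term of the linear equation is divisible by 2, so the left side is ≡ 0 (mod 2); but the right side -3 ≡ 1 (mod 2). No integers can satisfy it.
  • If x = 2: with x = 2, every remaining term of the linear equation is divisible by 3, so the left side is ≡ 0 (mod 3); but the right side -22 ≡ 2 (mod 3). No integers can satisfy it.
Both branches are infeasible, so the system has no integer solution.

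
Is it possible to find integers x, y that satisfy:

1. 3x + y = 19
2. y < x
Yes

Take x = 5, y = 4. Substituting into each constraint:
  (1) 3(5) + 4 = 19 ✓
  (2) 4 < 5 ✓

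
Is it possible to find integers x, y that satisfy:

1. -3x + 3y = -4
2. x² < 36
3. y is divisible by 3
No

Even the single constraint (-3x + 3y = -4) is infeasible over the integers.

  - -3x + 3y = -4: every term on the left is divisible by 3, so the LHS ≡ 0 (mod 3), but the RHS -4 is not — no integer solution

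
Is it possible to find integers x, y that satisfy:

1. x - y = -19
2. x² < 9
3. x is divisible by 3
Yes

Take x = 0, y = 19. Substituting into each constraint:
  (1) 0 + (-19) = -19 ✓
  (2) x² = (0)² = 0, and 0 < 9 ✓
  (3) 0 = 3 × 0, remainder 0 ✓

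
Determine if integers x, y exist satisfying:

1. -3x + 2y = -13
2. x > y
Yes

Take x = 1, y = -5. Substituting into each constraint:
  (1) -3(1) + 2(-5) = -13 ✓
  (2) 1 > -5 ✓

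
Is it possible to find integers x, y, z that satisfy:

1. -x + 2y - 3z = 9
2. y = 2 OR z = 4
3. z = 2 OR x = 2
Yes

Take x = -11, y = 2, z = 2. Substituting into each constraint:
  (1) 11 + 2(2) - 3(2) = 9 ✓
  (2) y = 2, target 2 ✓ (first branch holds)
  (3) z = 2, target 2 ✓ (first branch holds)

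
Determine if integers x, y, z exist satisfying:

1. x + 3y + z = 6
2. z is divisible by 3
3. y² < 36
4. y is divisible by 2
Yes

Take x = 6, y = 0, z = 0. Substituting into each constraint:
  (1) 6 + 3(0) + 0 = 6 ✓
  (2) 0 = 3 × 0, remainder 0 ✓
  (3) y² = (0)² = 0, and 0 < 36 ✓
  (4) 0 = 2 × 0, remainder 0 ✓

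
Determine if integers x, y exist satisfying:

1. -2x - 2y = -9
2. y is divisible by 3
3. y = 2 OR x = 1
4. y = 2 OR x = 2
No

Even the single constraint (-2x - 2y = -9) is infeasible over the integers.

  - -2x - 2y = -9: every term on the left is divisible by 2, so the LHS ≡ 0 (mod 2), but the RHS -9 is not — no integer solution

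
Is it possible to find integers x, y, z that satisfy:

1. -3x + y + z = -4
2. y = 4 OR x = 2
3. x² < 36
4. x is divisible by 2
Yes

Take x = 0, y = 4, z = -8. Substituting into each constraint:
  (1) -3(0) + 4 + (-8) = -4 ✓
  (2) y = 4, target 4 ✓ (first branch holds)
  (3) x² = (0)² = 0, and 0 < 36 ✓
  (4) 0 = 2 × 0, remainder 0 ✓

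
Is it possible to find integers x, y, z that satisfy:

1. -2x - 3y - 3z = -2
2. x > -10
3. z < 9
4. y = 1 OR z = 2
Yes

Take x = 1, y = 1, z = -1. Substituting into each constraint:
  (1) -2(1) - 3(1) - 3(-1) = -2 ✓
  (2) 1 > -10 ✓
  (3) -1 < 9 ✓
  (4) y = 1, target 1 ✓ (first branch holds)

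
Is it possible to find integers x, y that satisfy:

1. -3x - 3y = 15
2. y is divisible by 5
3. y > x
Yes

Take x = -5, y = 0. Substituting into each constraint:
  (1) -3(-5) - 3(0) = 15 ✓
  (2) 0 = 5 × 0, remainder 0 ✓
  (3) 0 > -5 ✓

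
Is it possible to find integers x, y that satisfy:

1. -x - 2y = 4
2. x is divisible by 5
Yes

Take x = 0, y = -2. Substituting into each constraint:
  (1) 0 - 2(-2) = 4 ✓
  (2) 0 = 5 × 0, remainder 0 ✓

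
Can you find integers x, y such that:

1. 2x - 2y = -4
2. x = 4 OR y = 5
Yes

Take x = 4, y = 6. Substituting into each constraint:
  (1) 2(4) - 2(6) = -4 ✓
  (2) x = 4, target 4 ✓ (first branch holds)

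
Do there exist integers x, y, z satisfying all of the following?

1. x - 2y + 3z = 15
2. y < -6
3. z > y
Yes

Take x = 1, y = -7, z = 0. Substituting into each constraint:
  (1) 1 - 2(-7) + 3(0) = 15 ✓
  (2) -7 < -6 ✓
  (3) 0 > -7 ✓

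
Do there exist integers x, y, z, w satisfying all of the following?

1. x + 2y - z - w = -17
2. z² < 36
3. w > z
Yes

Take x = 0, y = -9, z = -1, w = 0. Substituting into each constraint:
  (1) 0 + 2(-9) + 1 + 0 = -17 ✓
  (2) z² = (-1)² = 1, and 1 < 36 ✓
  (3) 0 > -1 ✓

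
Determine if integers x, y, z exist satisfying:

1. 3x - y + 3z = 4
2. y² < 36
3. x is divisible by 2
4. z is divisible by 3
Yes

Take x = 0, y = -4, z = 0. Substituting into each constraint:
  (1) 3(0) + 4 + 3(0) = 4 ✓
  (2) y² = (-4)² = 16, and 16 < 36 ✓
  (3) 0 = 2 × 0, remainder 0 ✓
  (4) 0 = 3 × 0, remainder 0 ✓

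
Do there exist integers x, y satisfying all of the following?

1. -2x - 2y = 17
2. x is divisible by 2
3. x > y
No

Even the single constraint (-2x - 2y = 17) is infeasible over the integers.

  - -2x - 2y = 17: every term on the left is divisible by 2, so the LHS ≡ 0 (mod 2), but the RHS 17 is not — no integer solution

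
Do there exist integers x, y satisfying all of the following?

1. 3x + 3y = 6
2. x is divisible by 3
Yes

Take x = 0, y = 2. Substituting into each constraint:
  (1) 3(0) + 3(2) = 6 ✓
  (2) 0 = 3 × 0, remainder 0 ✓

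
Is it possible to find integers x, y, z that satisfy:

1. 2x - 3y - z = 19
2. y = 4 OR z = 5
Yes

Take x = 0, y = -8, z = 5. Substituting into each constraint:
  (1) 2(0) - 3(-8) + (-5) = 19 ✓
  (2) z = 5, target 5 ✓ (second branch holds)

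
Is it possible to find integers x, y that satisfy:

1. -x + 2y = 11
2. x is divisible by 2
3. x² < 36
No

A contradictory subset is {-x + 2y = 11, x is divisible by 2}. No integer assignment can satisfy these jointly:

  - -x + 2y = 11: is a linear equation tying the variables together
  - x is divisible by 2: restricts x to multiples of 2

Modular obstruction: writing x = 2x', every remaining term of the linear equation is divisible by 2, so the left side is ≡ 0 (mod 2); but the right side 11 ≡ 1 (mod 2). No integers can satisfy it.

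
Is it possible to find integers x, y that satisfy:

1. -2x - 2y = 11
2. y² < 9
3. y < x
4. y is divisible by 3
No

Even the single constraint (-2x - 2y = 11) is infeasible over the integers.

  - -2x - 2y = 11: every term on the left is divisible by 2, so the LHS ≡ 0 (mod 2), but the RHS 11 is not — no integer solution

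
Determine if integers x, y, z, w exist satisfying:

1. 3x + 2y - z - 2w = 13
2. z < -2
Yes

Take x = 0, y = 0, z = -13, w = 0. Substituting into each constraint:
  (1) 3(0) + 2(0) + 13 - 2(0) = 13 ✓
  (2) -13 < -2 ✓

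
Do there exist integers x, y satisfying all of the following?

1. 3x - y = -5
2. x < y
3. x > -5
Yes

Take x = -2, y = -1. Substituting into each constraint:
  (1) 3(-2) + 1 = -5 ✓
  (2) -2 < -1 ✓
  (3) -2 > -5 ✓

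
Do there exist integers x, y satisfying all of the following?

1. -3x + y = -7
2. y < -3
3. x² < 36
Yes

Take x = 1, y = -4. Substituting into each constraint:
  (1) -3(1) + (-4) = -7 ✓
  (2) -4 < -3 ✓
  (3) x² = (1)² = 1, and 1 < 36 ✓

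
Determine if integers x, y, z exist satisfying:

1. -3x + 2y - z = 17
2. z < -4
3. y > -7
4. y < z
Yes

Take x = -8, y = -6, z = -5. Substituting into each constraint:
  (1) -3(-8) + 2(-6) + 5 = 17 ✓
  (2) -5 < -4 ✓
  (3) -6 > -7 ✓
  (4) -6 < -5 ✓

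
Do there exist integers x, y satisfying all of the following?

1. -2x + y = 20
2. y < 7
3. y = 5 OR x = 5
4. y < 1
No

A contradictory subset is {-2x + y = 20, y = 5 OR x = 5, y < 1}. No integer assignment can satisfy these jointly:

  - -2x + y = 20: is a linear equation tying the variables together
  - y = 5 OR x = 5: forces a choice: either y = 5 or x = 5
  - y < 1: bounds one variable relative to a constant

Split on the disjunction (y = 5 OR x = 5):
  • If y = 5: this contradicts the bound y ≤ 0.
  • If x = 5: the equation forces y = 30, which contradicts the bound y ≤ 0.
Both branches are infeasible, so the system has no integer solution.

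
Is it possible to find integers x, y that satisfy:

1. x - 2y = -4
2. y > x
Yes

Take x = 2, y = 3. Substituting into each constraint:
  (1) 2 - 2(3) = -4 ✓
  (2) 3 > 2 ✓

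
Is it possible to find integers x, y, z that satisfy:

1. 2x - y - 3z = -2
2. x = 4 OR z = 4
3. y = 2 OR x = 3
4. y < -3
Yes

Take x = 3, y = -4, z = 4. Substituting into each constraint:
  (1) 2(3) + 4 - 3(4) = -2 ✓
  (2) z = 4, target 4 ✓ (second branch holds)
  (3) x = 3, target 3 ✓ (second branch holds)
  (4) -4 < -3 ✓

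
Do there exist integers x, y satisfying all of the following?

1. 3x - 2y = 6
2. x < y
Yes

Take x = 8, y = 9. Substituting into each constraint:
  (1) 3(8) - 2(9) = 6 ✓
  (2) 8 < 9 ✓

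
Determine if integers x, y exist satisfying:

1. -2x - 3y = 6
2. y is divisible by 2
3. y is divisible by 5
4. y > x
Yes

Take x = -3, y = 0. Substituting into each constraint:
  (1) -2(-3) - 3(0) = 6 ✓
  (2) 0 = 2 × 0, remainder 0 ✓
  (3) 0 = 5 × 0, remainder 0 ✓
  (4) 0 > -3 ✓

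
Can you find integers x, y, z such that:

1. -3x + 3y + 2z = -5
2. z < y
Yes

Take x = 1, y = 0, z = -1. Substituting into each constraint:
  (1) -3(1) + 3(0) + 2(-1) = -5 ✓
  (2) -1 < 0 ✓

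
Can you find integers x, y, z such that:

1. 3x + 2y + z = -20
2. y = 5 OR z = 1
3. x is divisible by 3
Yes

Take x = -9, y = 3, z = 1. Substituting into each constraint:
  (1) 3(-9) + 2(3) + 1 = -20 ✓
  (2) z = 1, target 1 ✓ (second branch holds)
  (3) -9 = 3 × -3, remainder 0 ✓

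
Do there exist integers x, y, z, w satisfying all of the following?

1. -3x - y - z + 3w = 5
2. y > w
Yes

Take x = -2, y = 1, z = 0, w = 0. Substituting into each constraint:
  (1) -3(-2) + (-1) + 0 + 3(0) = 5 ✓
  (2) 1 > 0 ✓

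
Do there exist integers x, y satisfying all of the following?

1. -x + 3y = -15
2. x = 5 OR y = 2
Yes

Take x = 21, y = 2. Substituting into each constraint:
  (1) (-21) + 3(2) = -15 ✓
  (2) y = 2, target 2 ✓ (second branch holds)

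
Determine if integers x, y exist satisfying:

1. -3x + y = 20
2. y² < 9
Yes

Take x = -7, y = -1. Substituting into each constraint:
  (1) -3(-7) + (-1) = 20 ✓
  (2) y² = (-1)² = 1, and 1 < 9 ✓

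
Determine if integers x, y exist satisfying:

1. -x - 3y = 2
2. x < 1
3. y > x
Yes

Take x = -2, y = 0. Substituting into each constraint:
  (1) 2 - 3(0) = 2 ✓
  (2) -2 < 1 ✓
  (3) 0 > -2 ✓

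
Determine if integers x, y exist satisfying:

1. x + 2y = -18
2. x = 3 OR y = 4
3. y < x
No

The full constraint system is jointly infeasible over the integers. Each constraint and what it forces:

  - x + 2y = -18: is a linear equation tying the variables together
  - x = 3 OR y = 4: forces a choice: either x = 3 or y = 4
  - y < x: bounds one variable relative to another variable

Split on the disjunction (x = 3 OR y = 4):
  • If x = 3: with x = 3, every remaining term of the linear equation is divisible by 2, so the left side is ≡ 0 (mod 2); but the right side -21 ≡ 1 (mod 2). No integers can satisfy it.
  • If y = 4: the equation forces x = -26, giving (y, x) = (4, -26), which violates x > y.
Both branches are infeasible, so the system has no integer solution.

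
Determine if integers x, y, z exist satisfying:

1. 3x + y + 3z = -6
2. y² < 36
Yes

Take x = -2, y = 0, z = 0. Substituting into each constraint:
  (1) 3(-2) + 0 + 3(0) = -6 ✓
  (2) y² = (0)² = 0, and 0 < 36 ✓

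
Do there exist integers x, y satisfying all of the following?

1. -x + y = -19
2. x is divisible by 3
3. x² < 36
Yes

Take x = 0, y = -19. Substituting into each constraint:
  (1) 0 + (-19) = -19 ✓
  (2) 0 = 3 × 0, remainder 0 ✓
  (3) x² = (0)² = 0, and 0 < 36 ✓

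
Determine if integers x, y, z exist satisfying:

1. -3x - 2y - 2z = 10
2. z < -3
Yes

Take x = 0, y = 0, z = -5. Substituting into each constraint:
  (1) -3(0) - 2(0) - 2(-5) = 10 ✓
  (2) -5 < -3 ✓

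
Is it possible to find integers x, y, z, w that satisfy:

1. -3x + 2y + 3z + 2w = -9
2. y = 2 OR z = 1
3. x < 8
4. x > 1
Yes

Take x = 2, y = -3, z = 1, w = 0. Substituting into each constraint:
  (1) -3(2) + 2(-3) + 3(1) + 2(0) = -9 ✓
  (2) z = 1, target 1 ✓ (second branch holds)
  (3) 2 < 8 ✓
  (4) 2 > 1 ✓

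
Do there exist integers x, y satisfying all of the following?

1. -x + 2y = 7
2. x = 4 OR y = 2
Yes

Take x = -3, y = 2. Substituting into each constraint:
  (1) 3 + 2(2) = 7 ✓
  (2) y = 2, target 2 ✓ (second branch holds)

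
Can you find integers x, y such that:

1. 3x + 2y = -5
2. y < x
Yes

Take x = 1, y = -4. Substituting into each constraint:
  (1) 3(1) + 2(-4) = -5 ✓
  (2) -4 < 1 ✓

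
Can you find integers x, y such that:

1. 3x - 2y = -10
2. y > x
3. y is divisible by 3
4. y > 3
No

A contradictory subset is {3x - 2y = -10, y is divisible by 3}. No integer assignment can satisfy these jointly:

  - 3x - 2y = -10: is a linear equation tying the variables together
  - y is divisible by 3: restricts y to multiples of 3

Modular obstruction: writing y = 3y', every remaining term of the linear equation is divisible by 3, so the left side is ≡ 0 (mod 3); but the right side -10 ≡ 2 (mod 3). No integers can satisfy it.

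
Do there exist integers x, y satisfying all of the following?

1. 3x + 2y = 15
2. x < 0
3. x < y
Yes

Take x = -1, y = 9. Substituting into each constraint:
  (1) 3(-1) + 2(9) = 15 ✓
  (2) -1 < 0 ✓
  (3) -1 < 9 ✓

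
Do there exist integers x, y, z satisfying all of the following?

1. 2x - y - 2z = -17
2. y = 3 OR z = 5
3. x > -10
Yes

Take x = -7, y = 3, z = 0. Substituting into each constraint:
  (1) 2(-7) + (-3) - 2(0) = -17 ✓
  (2) y = 3, target 3 ✓ (first branch holds)
  (3) -7 > -10 ✓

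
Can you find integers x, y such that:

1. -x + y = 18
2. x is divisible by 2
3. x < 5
Yes

Take x = 0, y = 18. Substituting into each constraint:
  (1) 0 + 18 = 18 ✓
  (2) 0 = 2 × 0, remainder 0 ✓
  (3) 0 < 5 ✓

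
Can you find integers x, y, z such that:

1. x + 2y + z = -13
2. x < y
Yes

Take x = 0, y = 1, z = -15. Substituting into each constraint:
  (1) 0 + 2(1) + (-15) = -13 ✓
  (2) 0 < 1 ✓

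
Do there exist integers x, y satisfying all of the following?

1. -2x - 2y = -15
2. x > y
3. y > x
No

Even the single constraint (-2x - 2y = -15) is infeasible over the integers.

  - -2x - 2y = -15: every term on the left is divisible by 2, so the LHS ≡ 0 (mod 2), but the RHS -15 is not — no integer solution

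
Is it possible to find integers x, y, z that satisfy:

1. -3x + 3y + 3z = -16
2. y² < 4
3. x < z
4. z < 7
No

Even the single constraint (-3x + 3y + 3z = -16) is infeasible over the integers.

  - -3x + 3y + 3z = -16: every term on the left is divisible by 3, so the LHS ≡ 0 (mod 3), but the RHS -16 is not — no integer solution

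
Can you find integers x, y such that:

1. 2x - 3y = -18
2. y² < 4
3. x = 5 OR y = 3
No

The full constraint system is jointly infeasible over the integers. Each constraint and what it forces:

  - 2x - 3y = -18: is a linear equation tying the variables together
  - y² < 4: restricts y to |y| ≤ 1
  - x = 5 OR y = 3: forces a choice: either x = 5 or y = 3

Split on the disjunction (x = 5 OR y = 3):
  • If x = 5: with x = 5, every remaining term of the linear equation is divisible by 3, so the left side is ≡ 0 (mod 3); but the right side -28 ≡ 2 (mod 3). No integers can satisfy it.
  • If y = 3: this contradicts y² < 4, which requires |y| ≤ 1.
Both branches are infeasible, so the system has no integer solution.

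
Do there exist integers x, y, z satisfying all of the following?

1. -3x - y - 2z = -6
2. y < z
Yes

Take x = 3, y = -3, z = 0. Substituting into each constraint:
  (1) -3(3) + 3 - 2(0) = -6 ✓
  (2) -3 < 0 ✓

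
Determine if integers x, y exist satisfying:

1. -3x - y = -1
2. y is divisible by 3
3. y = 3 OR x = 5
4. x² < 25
No

A contradictory subset is {-3x - y = -1, y = 3 OR x = 5, x² < 25}. No integer assignment can satisfy these jointly:

  - -3x - y = -1: is a linear equation tying the variables together
  - y = 3 OR x = 5: forces a choice: either y = 3 or x = 5
  - x² < 25: restricts x to |x| ≤ 4

Split on the disjunction (y = 3 OR x = 5):
  • If y = 3: with y = 3, every remaining term of the linear equation is divisible by 3, so the left side is ≡ 0 (mod 3); but the right side 2 ≡ 2 (mod 3). No integers can satisfy it.
  • If x = 5: this contradicts x² < 25, which requires |x| ≤ 4.
Both branches are infeasible, so the system has no integer solution.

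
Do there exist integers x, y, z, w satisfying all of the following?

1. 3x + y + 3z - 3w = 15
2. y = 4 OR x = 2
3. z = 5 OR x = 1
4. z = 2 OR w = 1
Yes

Take x = 2, y = -3, z = 5, w = 1. Substituting into each constraint:
  (1) 3(2) + (-3) + 3(5) - 3(1) = 15 ✓
  (2) x = 2, target 2 ✓ (second branch holds)
  (3) z = 5, target 5 ✓ (first branch holds)
  (4) w = 1, target 1 ✓ (second branch holds)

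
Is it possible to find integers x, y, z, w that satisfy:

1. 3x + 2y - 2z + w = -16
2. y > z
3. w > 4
Yes

Take x = -8, y = 1, z = 0, w = 6. Substituting into each constraint:
  (1) 3(-8) + 2(1) - 2(0) + 6 = -16 ✓
  (2) 1 > 0 ✓
  (3) 6 > 4 ✓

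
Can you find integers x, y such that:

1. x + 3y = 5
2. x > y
Yes

Take x = 2, y = 1. Substituting into each constraint:
  (1) 2 + 3(1) = 5 ✓
  (2) 2 > 1 ✓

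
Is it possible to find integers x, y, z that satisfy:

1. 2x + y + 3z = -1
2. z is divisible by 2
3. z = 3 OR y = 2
No

The full constraint system is jointly infeasible over the integers. Each constraint and what it forces:

  - 2x + y + 3z = -1: is a linear equation tying the variables together
  - z is divisible by 2: restricts z to multiples of 2
  - z = 3 OR y = 2: forces a choice: either z = 3 or y = 2

Split on the disjunction (z = 3 OR y = 2):
  • If z = 3: this contradicts the divisibility constraint — 3 is not a multiple of 2.
  • If y = 2: with y = 2, writing z = 2z', every remaining term of the linear equation is divisible by 2, so the left side is ≡ 0 (mod 2); but the right side -3 ≡ 1 (mod 2). No integers can satisfy it.
Both branches are infeasible, so the system has no integer solution.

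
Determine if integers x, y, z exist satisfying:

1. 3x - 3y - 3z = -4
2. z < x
No

Even the single constraint (3x - 3y - 3z = -4) is infeasible over the integers.

  - 3x - 3y - 3z = -4: every term on the left is divisible by 3, so the LHS ≡ 0 (mod 3), but the RHS -4 is not — no integer solution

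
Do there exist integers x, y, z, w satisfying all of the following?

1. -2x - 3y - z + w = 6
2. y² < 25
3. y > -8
Yes

Take x = -3, y = 0, z = 0, w = 0. Substituting into each constraint:
  (1) -2(-3) - 3(0) + 0 + 0 = 6 ✓
  (2) y² = (0)² = 0, and 0 < 25 ✓
  (3) 0 > -8 ✓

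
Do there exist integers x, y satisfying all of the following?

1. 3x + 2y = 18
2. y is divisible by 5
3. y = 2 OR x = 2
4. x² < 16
No

A contradictory subset is {3x + 2y = 18, y is divisible by 5, y = 2 OR x = 2}. No integer assignment can satisfy these jointly:

  - 3x + 2y = 18: is a linear equation tying the variables together
  - y is divisible by 5: restricts y to multiples of 5
  - y = 2 OR x = 2: forces a choice: either y = 2 or x = 2

Split on the disjunction (y = 2 OR x = 2):
  • If y = 2: this contradicts the divisibility constraint — 2 is not a multiple of 5.
  • If x = 2: with x = 2, writing y = 5y', every remaining term of the linear equation is divisible by 10, so the left side is ≡ 0 (mod 10); but the right side 12 ≡ 2 (mod 10). No integers can satisfy it.
Both branches are infeasible, so the system has no integer solution.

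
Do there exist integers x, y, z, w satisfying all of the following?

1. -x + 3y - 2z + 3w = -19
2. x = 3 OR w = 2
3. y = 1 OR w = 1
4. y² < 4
Yes

Take x = 28, y = 1, z = 0, w = 2. Substituting into each constraint:
  (1) (-28) + 3(1) - 2(0) + 3(2) = -19 ✓
  (2) w = 2, target 2 ✓ (second branch holds)
  (3) y = 1, target 1 ✓ (first branch holds)
  (4) y² = (1)² = 1, and 1 < 4 ✓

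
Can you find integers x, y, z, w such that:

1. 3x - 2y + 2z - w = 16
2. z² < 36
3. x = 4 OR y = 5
Yes

Take x = 0, y = 5, z = 0, w = -26. Substituting into each constraint:
  (1) 3(0) - 2(5) + 2(0) + 26 = 16 ✓
  (2) z² = (0)² = 0, and 0 < 36 ✓
  (3) y = 5, target 5 ✓ (second branch holds)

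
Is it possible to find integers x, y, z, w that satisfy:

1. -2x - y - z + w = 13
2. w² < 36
Yes

Take x = -7, y = 1, z = 0, w = 0. Substituting into each constraint:
  (1) -2(-7) + (-1) + 0 + 0 = 13 ✓
  (2) w² = (0)² = 0, and 0 < 36 ✓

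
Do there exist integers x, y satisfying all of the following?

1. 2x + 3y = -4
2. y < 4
Yes

Take x = 1, y = -2. Substituting into each constraint:
  (1) 2(1) + 3(-2) = -4 ✓
  (2) -2 < 4 ✓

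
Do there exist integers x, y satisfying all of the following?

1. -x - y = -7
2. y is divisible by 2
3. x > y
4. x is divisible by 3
Yes

Take x = 9, y = -2. Substituting into each constraint:
  (1) (-9) + 2 = -7 ✓
  (2) -2 = 2 × -1, remainder 0 ✓
  (3) 9 > -2 ✓
  (4) 9 = 3 × 3, remainder 0 ✓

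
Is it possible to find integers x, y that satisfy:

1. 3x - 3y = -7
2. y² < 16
No

Even the single constraint (3x - 3y = -7) is infeasible over the integers.

  - 3x - 3y = -7: every term on the left is divisible by 3, so the LHS ≡ 0 (mod 3), but the RHS -7 is not — no integer solution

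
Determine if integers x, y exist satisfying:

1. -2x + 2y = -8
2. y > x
No

The full constraint system is jointly infeasible over the integers. Each constraint and what it forces:

  - -2x + 2y = -8: is a linear equation tying the variables together
  - y > x: bounds one variable relative to another variable

From the equation, x − y = 4, i.e. y − x = -4; but y > x requires y − x ≥ 1. Contradiction.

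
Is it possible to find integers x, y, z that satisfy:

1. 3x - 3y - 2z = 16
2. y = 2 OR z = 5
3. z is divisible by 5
Yes

Take x = 4, y = 2, z = -5. Substituting into each constraint:
  (1) 3(4) - 3(2) - 2(-5) = 16 ✓
  (2) y = 2, target 2 ✓ (first branch holds)
  (3) -5 = 5 × -1, remainder 0 ✓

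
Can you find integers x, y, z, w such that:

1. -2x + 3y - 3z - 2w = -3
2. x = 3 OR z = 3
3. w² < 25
Yes

Take x = 3, y = 0, z = -1, w = 0. Substituting into each constraint:
  (1) -2(3) + 3(0) - 3(-1) - 2(0) = -3 ✓
  (2) x = 3, target 3 ✓ (first branch holds)
  (3) w² = (0)² = 0, and 0 < 25 ✓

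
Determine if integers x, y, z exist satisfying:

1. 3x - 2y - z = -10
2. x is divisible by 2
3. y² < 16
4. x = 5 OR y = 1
Yes

Take x = 6, y = 1, z = 26. Substituting into each constraint:
  (1) 3(6) - 2(1) + (-26) = -10 ✓
  (2) 6 = 2 × 3, remainder 0 ✓
  (3) y² = (1)² = 1, and 1 < 16 ✓
  (4) y = 1, target 1 ✓ (second branch holds)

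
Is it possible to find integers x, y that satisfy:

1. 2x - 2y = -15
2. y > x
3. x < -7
No

Even the single constraint (2x - 2y = -15) is infeasible over the integers.

  - 2x - 2y = -15: every term on the left is divisible by 2, so the LHS ≡ 0 (mod 2), but the RHS -15 is not — no integer solution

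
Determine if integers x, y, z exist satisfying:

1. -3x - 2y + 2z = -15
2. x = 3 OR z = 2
Yes

Take x = 5, y = 2, z = 2. Substituting into each constraint:
  (1) -3(5) - 2(2) + 2(2) = -15 ✓
  (2) z = 2, target 2 ✓ (second branch holds)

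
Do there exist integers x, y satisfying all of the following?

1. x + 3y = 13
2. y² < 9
Yes

Take x = 13, y = 0. Substituting into each constraint:
  (1) 13 + 3(0) = 13 ✓
  (2) y² = (0)² = 0, and 0 < 9 ✓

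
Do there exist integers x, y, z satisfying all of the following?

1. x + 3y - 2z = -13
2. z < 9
Yes

Take x = 2, y = -5, z = 0. Substituting into each constraint:
  (1) 2 + 3(-5) - 2(0) = -13 ✓
  (2) 0 < 9 ✓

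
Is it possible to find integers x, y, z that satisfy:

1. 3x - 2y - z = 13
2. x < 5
Yes

Take x = 0, y = 0, z = -13. Substituting into each constraint:
  (1) 3(0) - 2(0) + 13 = 13 ✓
  (2) 0 < 5 ✓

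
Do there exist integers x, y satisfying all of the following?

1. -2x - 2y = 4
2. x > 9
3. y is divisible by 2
Yes

Take x = 10, y = -12. Substituting into each constraint:
  (1) -2(10) - 2(-12) = 4 ✓
  (2) 10 > 9 ✓
  (3) -12 = 2 × -6, remainder 0 ✓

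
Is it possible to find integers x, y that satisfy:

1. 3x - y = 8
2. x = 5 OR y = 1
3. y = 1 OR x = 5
Yes

Take x = 5, y = 7. Substituting into each constraint:
  (1) 3(5) + (-7) = 8 ✓
  (2) x = 5, target 5 ✓ (first branch holds)
  (3) x = 5, target 5 ✓ (second branch holds)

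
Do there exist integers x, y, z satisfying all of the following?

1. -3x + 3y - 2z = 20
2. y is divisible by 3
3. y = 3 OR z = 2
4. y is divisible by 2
Yes

Take x = -8, y = 0, z = 2. Substituting into each constraint:
  (1) -3(-8) + 3(0) - 2(2) = 20 ✓
  (2) 0 = 3 × 0, remainder 0 ✓
  (3) z = 2, target 2 ✓ (second branch holds)
  (4) 0 = 2 × 0, remainder 0 ✓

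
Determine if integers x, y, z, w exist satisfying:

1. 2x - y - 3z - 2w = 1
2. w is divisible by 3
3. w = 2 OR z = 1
Yes

Take x = 0, y = -4, z = 1, w = 0. Substituting into each constraint:
  (1) 2(0) + 4 - 3(1) - 2(0) = 1 ✓
  (2) 0 = 3 × 0, remainder 0 ✓
  (3) z = 1, target 1 ✓ (second branch holds)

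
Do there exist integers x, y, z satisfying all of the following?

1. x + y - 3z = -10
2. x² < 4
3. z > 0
Yes

Take x = 0, y = -7, z = 1. Substituting into each constraint:
  (1) 0 + (-7) - 3(1) = -10 ✓
  (2) x² = (0)² = 0, and 0 < 4 ✓
  (3) 1 > 0 ✓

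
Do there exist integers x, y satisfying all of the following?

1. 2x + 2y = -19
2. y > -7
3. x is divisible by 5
No

Even the single constraint (2x + 2y = -19) is infeasible over the integers.

  - 2x + 2y = -19: every term on the left is divisible by 2, so the LHS ≡ 0 (mod 2), but the RHS -19 is not — no integer solution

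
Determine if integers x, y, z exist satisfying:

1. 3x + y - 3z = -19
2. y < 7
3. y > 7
No

A contradictory subset is {y < 7, y > 7}. No integer assignment can satisfy these jointly:

  - y < 7: bounds one variable relative to a constant
  - y > 7: bounds one variable relative to a constant

Direct contradiction: the bounds on y require y ≥ 8 and y ≤ 6 simultaneously, which is empty.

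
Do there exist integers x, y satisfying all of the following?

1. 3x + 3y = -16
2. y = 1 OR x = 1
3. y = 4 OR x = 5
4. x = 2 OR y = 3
No

Even the single constraint (3x + 3y = -16) is infeasible over the integers.

  - 3x + 3y = -16: every term on the left is divisible by 3, so the LHS ≡ 0 (mod 3), but the RHS -16 is not — no integer solution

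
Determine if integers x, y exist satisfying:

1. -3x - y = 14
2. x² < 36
Yes

Take x = -5, y = 1. Substituting into each constraint:
  (1) -3(-5) + (-1) = 14 ✓
  (2) x² = (-5)² = 25, and 25 < 36 ✓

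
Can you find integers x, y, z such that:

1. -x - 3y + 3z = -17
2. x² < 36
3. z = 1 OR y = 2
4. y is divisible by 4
Yes

Take x = -4, y = 8, z = 1. Substituting into each constraint:
  (1) 4 - 3(8) + 3(1) = -17 ✓
  (2) x² = (-4)² = 16, and 16 < 36 ✓
  (3) z = 1, target 1 ✓ (first branch holds)
  (4) 8 = 4 × 2, remainder 0 ✓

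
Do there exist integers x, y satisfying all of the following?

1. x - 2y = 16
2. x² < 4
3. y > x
No

The full constraint system is jointly infeasible over the integers. Each constraint and what it forces:

  - x - 2y = 16: is a linear equation tying the variables together
  - x² < 4: restricts x to |x| ≤ 1
  - y > x: bounds one variable relative to another variable

Propagating the comparison: y > x and x ≥ -1 give y ≥ 0. Range argument: with x ∈ [-1, 1], y ∈ [0, ∞], the left side of the equation is at most 1, but the right side is 16 > 1. No integer solution exists.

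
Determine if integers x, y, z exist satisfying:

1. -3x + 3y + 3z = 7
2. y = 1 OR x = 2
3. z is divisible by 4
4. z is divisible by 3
No

Even the single constraint (-3x + 3y + 3z = 7) is infeasible over the integers.

  - -3x + 3y + 3z = 7: every term on the left is divisible by 3, so the LHS ≡ 0 (mod 3), but the RHS 7 is not — no integer solution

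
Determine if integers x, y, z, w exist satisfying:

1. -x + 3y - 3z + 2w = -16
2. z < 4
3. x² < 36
Yes

Take x = 0, y = 0, z = 2, w = -5. Substituting into each constraint:
  (1) 0 + 3(0) - 3(2) + 2(-5) = -16 ✓
  (2) 2 < 4 ✓
  (3) x² = (0)² = 0, and 0 < 36 ✓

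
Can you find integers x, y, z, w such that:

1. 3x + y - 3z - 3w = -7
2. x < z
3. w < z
Yes

Take x = 0, y = -4, z = 1, w = 0. Substituting into each constraint:
  (1) 3(0) + (-4) - 3(1) - 3(0) = -7 ✓
  (2) 0 < 1 ✓
  (3) 0 < 1 ✓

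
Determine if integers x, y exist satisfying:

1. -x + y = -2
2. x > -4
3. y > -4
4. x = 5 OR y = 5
Yes

Take x = 5, y = 3. Substituting into each constraint:
  (1) (-5) + 3 = -2 ✓
  (2) 5 > -4 ✓
  (3) 3 > -4 ✓
  (4) x = 5, target 5 ✓ (first branch holds)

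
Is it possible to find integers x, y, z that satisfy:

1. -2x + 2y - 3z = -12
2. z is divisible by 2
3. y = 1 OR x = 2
Yes

Take x = 1, y = 1, z = 4. Substituting into each constraint:
  (1) -2(1) + 2(1) - 3(4) = -12 ✓
  (2) 4 = 2 × 2, remainder 0 ✓
  (3) y = 1, target 1 ✓ (first branch holds)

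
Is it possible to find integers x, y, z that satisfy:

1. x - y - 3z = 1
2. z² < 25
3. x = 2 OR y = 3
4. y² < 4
Yes

Take x = 2, y = 1, z = 0. Substituting into each constraint:
  (1) 2 + (-1) - 3(0) = 1 ✓
  (2) z² = (0)² = 0, and 0 < 25 ✓
  (3) x = 2, target 2 ✓ (first branch holds)
  (4) y² = (1)² = 1, and 1 < 4 ✓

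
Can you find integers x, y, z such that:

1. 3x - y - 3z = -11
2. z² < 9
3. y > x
Yes

Take x = -5, y = -4, z = 0. Substituting into each constraint:
  (1) 3(-5) + 4 - 3(0) = -11 ✓
  (2) z² = (0)² = 0, and 0 < 9 ✓
  (3) -4 > -5 ✓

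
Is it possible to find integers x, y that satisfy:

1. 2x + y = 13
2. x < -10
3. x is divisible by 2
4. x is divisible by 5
Yes

Take x = -20, y = 53. Substituting into each constraint:
  (1) 2(-20) + 53 = 13 ✓
  (2) -20 < -10 ✓
  (3) -20 = 2 × -10, remainder 0 ✓
  (4) -20 = 5 × -4, remainder 0 ✓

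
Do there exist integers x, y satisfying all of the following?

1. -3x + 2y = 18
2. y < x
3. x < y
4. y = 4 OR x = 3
No

A contradictory subset is {y < x, x < y}. No integer assignment can satisfy these jointly:

  - y < x: bounds one variable relative to another variable
  - x < y: bounds one variable relative to another variable

Direct contradiction: x > y and y > x cannot both hold.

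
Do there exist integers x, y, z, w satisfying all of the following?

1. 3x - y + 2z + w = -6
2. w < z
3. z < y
Yes

Take x = -1, y = 1, z = 0, w = -2. Substituting into each constraint:
  (1) 3(-1) + (-1) + 2(0) + (-2) = -6 ✓
  (2) -2 < 0 ✓
  (3) 0 < 1 ✓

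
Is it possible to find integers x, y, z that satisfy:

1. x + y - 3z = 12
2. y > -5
Yes

Take x = 12, y = 0, z = 0. Substituting into each constraint:
  (1) 12 + 0 - 3(0) = 12 ✓
  (2) 0 > -5 ✓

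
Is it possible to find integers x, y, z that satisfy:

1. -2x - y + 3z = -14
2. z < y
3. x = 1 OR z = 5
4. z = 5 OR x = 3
Yes

Take x = 11, y = 7, z = 5. Substituting into each constraint:
  (1) -2(11) + (-7) + 3(5) = -14 ✓
  (2) 5 < 7 ✓
  (3) z = 5, target 5 ✓ (second branch holds)
  (4) z = 5, target 5 ✓ (first branch holds)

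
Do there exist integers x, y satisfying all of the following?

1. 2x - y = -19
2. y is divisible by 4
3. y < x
No

A contradictory subset is {2x - y = -19, y is divisible by 4}. No integer assignment can satisfy these jointly:

  - 2x - y = -19: is a linear equation tying the variables together
  - y is divisible by 4: restricts y to multiples of 4

Modular obstruction: writing y = 4y', every remaining term of the linear equation is divisible by 2, so the left side is ≡ 0 (mod 2); but the right side -19 ≡ 1 (mod 2). No integers can satisfy it.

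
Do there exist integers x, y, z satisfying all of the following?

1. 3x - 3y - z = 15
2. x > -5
Yes

Take x = 5, y = 0, z = 0. Substituting into each constraint:
  (1) 3(5) - 3(0) + 0 = 15 ✓
  (2) 5 > -5 ✓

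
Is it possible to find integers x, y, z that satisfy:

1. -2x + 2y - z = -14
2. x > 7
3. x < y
Yes

Take x = 8, y = 9, z = 16. Substituting into each constraint:
  (1) -2(8) + 2(9) + (-16) = -14 ✓
  (2) 8 > 7 ✓
  (3) 8 < 9 ✓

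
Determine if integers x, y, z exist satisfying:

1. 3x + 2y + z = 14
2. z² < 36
Yes

Take x = 4, y = 0, z = 2. Substituting into each constraint:
  (1) 3(4) + 2(0) + 2 = 14 ✓
  (2) z² = (2)² = 4, and 4 < 36 ✓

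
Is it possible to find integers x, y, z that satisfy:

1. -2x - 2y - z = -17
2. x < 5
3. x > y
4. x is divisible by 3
Yes

Take x = 0, y = -1, z = 19. Substituting into each constraint:
  (1) -2(0) - 2(-1) + (-19) = -17 ✓
  (2) 0 < 5 ✓
  (3) 0 > -1 ✓
  (4) 0 = 3 × 0, remainder 0 ✓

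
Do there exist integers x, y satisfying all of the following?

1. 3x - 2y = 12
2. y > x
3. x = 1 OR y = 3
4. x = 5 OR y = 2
No

A contradictory subset is {3x - 2y = 12, y > x, x = 5 OR y = 2}. No integer assignment can satisfy these jointly:

  - 3x - 2y = 12: is a linear equation tying the variables together
  - y > x: bounds one variable relative to another variable
  - x = 5 OR y = 2: forces a choice: either x = 5 or y = 2

Split on the disjunction (x = 5 OR y = 2):
  • If x = 5: with x = 5, every remaining term of the linear equation is divisible by 2, so the left side is ≡ 0 (mod 2); but the right side -3 ≡ 1 (mod 2). No integers can satisfy it.
  • If y = 2: with y = 2, every remaining term of the linear equation is divisible by 3, so the left side is ≡ 0 (mod 3); but the right side 16 ≡ 1 (mod 3). No integers can satisfy it.
Both branches are infeasible, so the system has no integer solution.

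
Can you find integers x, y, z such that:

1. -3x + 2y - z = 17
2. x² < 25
Yes

Take x = 0, y = 0, z = -17. Substituting into each constraint:
  (1) -3(0) + 2(0) + 17 = 17 ✓
  (2) x² = (0)² = 0, and 0 < 25 ✓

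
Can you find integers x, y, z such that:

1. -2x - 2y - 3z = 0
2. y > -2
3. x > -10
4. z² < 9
Yes

Take x = 0, y = 0, z = 0. Substituting into each constraint:
  (1) -2(0) - 2(0) - 3(0) = 0 ✓
  (2) 0 > -2 ✓
  (3) 0 > -10 ✓
  (4) z² = (0)² = 0, and 0 < 9 ✓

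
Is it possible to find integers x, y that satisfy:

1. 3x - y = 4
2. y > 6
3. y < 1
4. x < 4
No

A contradictory subset is {y > 6, y < 1}. No integer assignment can satisfy these jointly:

  - y > 6: bounds one variable relative to a constant
  - y < 1: bounds one variable relative to a constant

Direct contradiction: the bounds on y require y ≥ 7 and y ≤ 0 simultaneously, which is empty.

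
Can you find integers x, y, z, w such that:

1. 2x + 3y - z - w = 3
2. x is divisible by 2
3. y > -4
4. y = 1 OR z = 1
Yes

Take x = 0, y = 0, z = 1, w = -4. Substituting into each constraint:
  (1) 2(0) + 3(0) + (-1) + 4 = 3 ✓
  (2) 0 = 2 × 0, remainder 0 ✓
  (3) 0 > -4 ✓
  (4) z = 1, target 1 ✓ (second branch holds)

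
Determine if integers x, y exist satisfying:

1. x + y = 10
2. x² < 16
Yes

Take x = 0, y = 10. Substituting into each constraint:
  (1) 0 + 10 = 10 ✓
  (2) x² = (0)² = 0, and 0 < 16 ✓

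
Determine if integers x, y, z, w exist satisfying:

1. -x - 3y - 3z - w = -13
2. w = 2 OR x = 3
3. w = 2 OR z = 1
Yes

Take x = 2, y = 3, z = 0, w = 2. Substituting into each constraint:
  (1) (-2) - 3(3) - 3(0) + (-2) = -13 ✓
  (2) w = 2, target 2 ✓ (first branch holds)
  (3) w = 2, target 2 ✓ (first branch holds)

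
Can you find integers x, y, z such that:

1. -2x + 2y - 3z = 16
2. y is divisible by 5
Yes

Take x = 1, y = 0, z = -6. Substituting into each constraint:
  (1) -2(1) + 2(0) - 3(-6) = 16 ✓
  (2) 0 = 5 × 0, remainder 0 ✓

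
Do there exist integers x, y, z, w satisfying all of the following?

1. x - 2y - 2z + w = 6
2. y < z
Yes

Take x = 0, y = -1, z = 0, w = 4. Substituting into each constraint:
  (1) 0 - 2(-1) - 2(0) + 4 = 6 ✓
  (2) -1 < 0 ✓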